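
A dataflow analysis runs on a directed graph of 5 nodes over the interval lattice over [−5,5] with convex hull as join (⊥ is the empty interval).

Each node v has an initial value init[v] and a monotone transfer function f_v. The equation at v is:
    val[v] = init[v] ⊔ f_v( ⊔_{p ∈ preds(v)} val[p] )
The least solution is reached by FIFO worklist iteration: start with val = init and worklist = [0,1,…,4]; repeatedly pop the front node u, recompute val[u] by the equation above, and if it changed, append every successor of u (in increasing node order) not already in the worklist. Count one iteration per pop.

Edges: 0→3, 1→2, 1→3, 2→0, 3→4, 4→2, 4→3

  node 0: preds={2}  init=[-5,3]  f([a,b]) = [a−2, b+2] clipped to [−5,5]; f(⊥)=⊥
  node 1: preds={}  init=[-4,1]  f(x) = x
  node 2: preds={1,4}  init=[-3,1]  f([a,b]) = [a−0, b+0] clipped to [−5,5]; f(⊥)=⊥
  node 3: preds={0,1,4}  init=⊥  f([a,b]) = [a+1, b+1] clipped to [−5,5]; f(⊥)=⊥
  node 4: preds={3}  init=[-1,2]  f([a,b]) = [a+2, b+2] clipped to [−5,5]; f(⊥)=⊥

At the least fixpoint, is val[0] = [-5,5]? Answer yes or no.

yes

Iteration log — 11 steps:
  step 1. node 0  ⊔preds=[-3,1]  new=[-5,3]  stable
  step 2. node 1  ⊔preds=⊥  new=[-4,1]  stable
  step 3. node 2  ⊔preds=[-4,2]  new=[-4,2]  old=[-3,1]  +wl: 0
  step 4. node 3  ⊔preds=[-5,3]  new=[-4,4]  old=⊥  +wl: 
  step 5. node 4  ⊔preds=[-4,4]  new=[-2,5]  old=[-1,2]  +wl: 2,3
  step 6. node 0  ⊔preds=[-4,2]  new=[-5,4]  old=[-5,3]  +wl: 
  step 7. node 2  ⊔preds=[-4,5]  new=[-4,5]  old=[-4,2]  +wl: 0
  step 8. node 3  ⊔preds=[-5,5]  new=[-4,5]  old=[-4,4]  +wl: 4
  step 9. node 0  ⊔preds=[-4,5]  new=[-5,5]  old=[-5,4]  +wl: 3
  step 10. node 4  ⊔preds=[-4,5]  new=[-2,5]  stable
  step 11. node 3  ⊔preds=[-5,5]  new=[-4,5]  stable

Least fixpoint reached:
  node 0: [-5,5]
  node 1: [-4,1]
  node 2: [-4,5]
  node 3: [-4,5]
  node 4: [-2,5]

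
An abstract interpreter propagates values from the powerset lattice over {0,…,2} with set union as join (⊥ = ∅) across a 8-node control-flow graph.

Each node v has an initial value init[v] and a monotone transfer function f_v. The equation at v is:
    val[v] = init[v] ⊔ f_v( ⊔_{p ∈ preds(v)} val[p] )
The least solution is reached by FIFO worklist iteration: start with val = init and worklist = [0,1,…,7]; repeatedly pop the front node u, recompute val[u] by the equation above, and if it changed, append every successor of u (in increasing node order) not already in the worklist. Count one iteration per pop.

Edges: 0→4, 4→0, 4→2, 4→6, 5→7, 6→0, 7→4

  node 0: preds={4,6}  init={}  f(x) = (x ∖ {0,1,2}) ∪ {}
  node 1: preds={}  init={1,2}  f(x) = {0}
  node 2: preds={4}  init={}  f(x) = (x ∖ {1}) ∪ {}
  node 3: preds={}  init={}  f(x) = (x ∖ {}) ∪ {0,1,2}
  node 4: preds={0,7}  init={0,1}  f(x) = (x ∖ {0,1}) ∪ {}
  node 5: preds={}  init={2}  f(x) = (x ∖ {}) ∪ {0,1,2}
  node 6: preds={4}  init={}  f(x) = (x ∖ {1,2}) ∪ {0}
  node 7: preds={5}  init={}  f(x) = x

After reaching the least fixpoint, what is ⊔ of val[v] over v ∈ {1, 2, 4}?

Trace (13 dequeues):
  [1] u=0 | in {0,1} | out {} | ==
  [2] u=1 | in {} | out {0,1,2} | prev {1,2} | push {}
  [3] u=2 | in {0,1} | out {0} | prev {} | push {}
  [4] u=3 | in {} | out {0,1,2} | prev {} | push {}
  [5] u=4 | in {} | out {0,1} | ==
  [6] u=5 | in {} | out {0,1,2} | prev {2} | push {}
  [7] u=6 | in {0,1} | out {0} | prev {} | push {0}
  [8] u=7 | in {0,1,2} | out {0,1,2} | prev {} | push {4}
  [9] u=0 | in {0,1} | out {} | ==
  [10] u=4 | in {0,1,2} | out {0,1,2} | prev {0,1} | push {0,2,6}
  [11] u=0 | in {0,1,2} | out {} | ==
  [12] u=2 | in {0,1,2} | out {0,2} | prev {0} | push {}
  [13] u=6 | in {0,1,2} | out {0} | ==

Converged values:
  [0] {}
  [1] {0,1,2}
  [2] {0,2}
  [3] {0,1,2}
  [4] {0,1,2}
  [5] {0,1,2}
  [6] {0}
  [7] {0,1,2}

{0,1,2}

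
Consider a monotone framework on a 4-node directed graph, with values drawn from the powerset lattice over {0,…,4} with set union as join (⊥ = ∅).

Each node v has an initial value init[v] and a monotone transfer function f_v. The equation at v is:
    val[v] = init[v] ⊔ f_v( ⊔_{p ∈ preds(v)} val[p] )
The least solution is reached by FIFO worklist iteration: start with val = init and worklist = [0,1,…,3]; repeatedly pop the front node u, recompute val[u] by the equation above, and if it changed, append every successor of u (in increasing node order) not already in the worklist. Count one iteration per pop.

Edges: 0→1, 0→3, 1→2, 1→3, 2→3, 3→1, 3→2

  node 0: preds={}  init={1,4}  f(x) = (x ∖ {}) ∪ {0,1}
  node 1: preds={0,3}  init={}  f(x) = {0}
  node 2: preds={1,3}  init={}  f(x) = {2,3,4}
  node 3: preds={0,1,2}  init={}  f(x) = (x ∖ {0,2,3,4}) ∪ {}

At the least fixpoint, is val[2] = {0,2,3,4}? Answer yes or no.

Iteration log — 6 steps:
  step 1. node 0  ⊔preds={}  new={0,1,4}  old={1,4}  +wl: 
  step 2. node 1  ⊔preds={0,1,4}  new={0}  old={}  +wl: 
  step 3. node 2  ⊔preds={0}  new={2,3,4}  old={}  +wl: 
  step 4. node 3  ⊔preds={0,1,2,3,4}  new={1}  old={}  +wl: 1,2
  step 5. node 1  ⊔preds={0,1,4}  new={0}  stable
  step 6. node 2  ⊔preds={0,1}  new={2,3,4}  stable

Least fixpoint reached:
  node 0: {0,1,4}
  node 1: {0}
  node 2: {2,3,4}
  node 3: {1}

no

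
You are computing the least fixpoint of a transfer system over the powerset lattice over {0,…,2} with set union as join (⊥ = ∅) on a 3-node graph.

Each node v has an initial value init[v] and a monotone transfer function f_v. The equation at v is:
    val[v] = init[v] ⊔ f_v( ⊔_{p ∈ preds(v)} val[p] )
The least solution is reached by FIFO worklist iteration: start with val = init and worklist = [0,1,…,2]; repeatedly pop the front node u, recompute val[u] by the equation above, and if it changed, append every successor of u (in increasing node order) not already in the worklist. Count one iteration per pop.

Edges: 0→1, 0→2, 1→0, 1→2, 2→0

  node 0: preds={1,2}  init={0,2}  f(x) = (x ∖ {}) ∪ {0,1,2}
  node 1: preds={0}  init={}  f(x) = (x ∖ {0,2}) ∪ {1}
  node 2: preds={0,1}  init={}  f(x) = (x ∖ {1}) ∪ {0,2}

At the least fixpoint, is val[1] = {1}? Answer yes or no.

yes

Iteration log — 4 steps:
  step 1. node 0  ⊔preds={}  new={0,1,2}  old={0,2}  +wl: 
  step 2. node 1  ⊔preds={0,1,2}  new={1}  old={}  +wl: 0
  step 3. node 2  ⊔preds={0,1,2}  new={0,2}  old={}  +wl: 
  step 4. node 0  ⊔preds={0,1,2}  new={0,1,2}  stable

Least fixpoint reached:
  node 0: {0,1,2}
  node 1: {1}
  node 2: {0,2}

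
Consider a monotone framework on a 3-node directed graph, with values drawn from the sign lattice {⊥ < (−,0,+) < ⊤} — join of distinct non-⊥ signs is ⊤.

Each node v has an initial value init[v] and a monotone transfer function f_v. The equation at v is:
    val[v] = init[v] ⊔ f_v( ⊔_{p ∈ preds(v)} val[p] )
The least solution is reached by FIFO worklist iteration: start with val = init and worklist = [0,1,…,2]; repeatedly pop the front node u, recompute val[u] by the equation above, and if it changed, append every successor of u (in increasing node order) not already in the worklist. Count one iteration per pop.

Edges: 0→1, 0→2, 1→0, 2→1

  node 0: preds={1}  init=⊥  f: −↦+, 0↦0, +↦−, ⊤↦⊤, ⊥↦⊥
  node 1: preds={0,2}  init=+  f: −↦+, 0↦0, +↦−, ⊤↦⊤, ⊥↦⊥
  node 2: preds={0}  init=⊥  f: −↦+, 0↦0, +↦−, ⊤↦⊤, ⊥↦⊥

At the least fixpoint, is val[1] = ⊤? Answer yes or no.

yes

Worklist (8 pops):
  #1 pop 0: in=+ → − (was ⊥); enqueue []
  #2 pop 1: in=− → + (no change)
  #3 pop 2: in=− → + (was ⊥); enqueue [1]
  #4 pop 1: in=⊤ → ⊤ (was +); enqueue [0]
  #5 pop 0: in=⊤ → ⊤ (was −); enqueue [1,2]
  #6 pop 1: in=⊤ → ⊤ (no change)
  #7 pop 2: in=⊤ → ⊤ (was +); enqueue [1]
  #8 pop 1: in=⊤ → ⊤ (no change)

Fixpoint:
  val[0] = ⊤
  val[1] = ⊤
  val[2] = ⊤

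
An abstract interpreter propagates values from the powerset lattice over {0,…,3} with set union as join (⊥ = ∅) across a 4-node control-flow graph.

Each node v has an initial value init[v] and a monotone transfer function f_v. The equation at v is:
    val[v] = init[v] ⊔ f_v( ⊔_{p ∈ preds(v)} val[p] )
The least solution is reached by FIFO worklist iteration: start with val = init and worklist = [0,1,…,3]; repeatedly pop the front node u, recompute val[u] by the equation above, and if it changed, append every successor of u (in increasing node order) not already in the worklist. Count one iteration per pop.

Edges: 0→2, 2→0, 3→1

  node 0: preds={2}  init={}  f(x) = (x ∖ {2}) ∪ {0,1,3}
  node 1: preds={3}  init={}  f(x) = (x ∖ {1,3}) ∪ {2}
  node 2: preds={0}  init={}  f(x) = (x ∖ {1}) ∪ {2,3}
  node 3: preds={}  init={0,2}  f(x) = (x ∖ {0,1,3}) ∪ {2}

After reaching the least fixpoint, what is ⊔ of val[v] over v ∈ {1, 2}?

Trace (5 dequeues):
  [1] u=0 | in {} | out {0,1,3} | prev {} | push {}
  [2] u=1 | in {0,2} | out {0,2} | prev {} | push {}
  [3] u=2 | in {0,1,3} | out {0,2,3} | prev {} | push {0}
  [4] u=3 | in {} | out {0,2} | ==
  [5] u=0 | in {0,2,3} | out {0,1,3} | ==

Converged values:
  [0] {0,1,3}
  [1] {0,2}
  [2] {0,2,3}
  [3] {0,2}

{0,2,3}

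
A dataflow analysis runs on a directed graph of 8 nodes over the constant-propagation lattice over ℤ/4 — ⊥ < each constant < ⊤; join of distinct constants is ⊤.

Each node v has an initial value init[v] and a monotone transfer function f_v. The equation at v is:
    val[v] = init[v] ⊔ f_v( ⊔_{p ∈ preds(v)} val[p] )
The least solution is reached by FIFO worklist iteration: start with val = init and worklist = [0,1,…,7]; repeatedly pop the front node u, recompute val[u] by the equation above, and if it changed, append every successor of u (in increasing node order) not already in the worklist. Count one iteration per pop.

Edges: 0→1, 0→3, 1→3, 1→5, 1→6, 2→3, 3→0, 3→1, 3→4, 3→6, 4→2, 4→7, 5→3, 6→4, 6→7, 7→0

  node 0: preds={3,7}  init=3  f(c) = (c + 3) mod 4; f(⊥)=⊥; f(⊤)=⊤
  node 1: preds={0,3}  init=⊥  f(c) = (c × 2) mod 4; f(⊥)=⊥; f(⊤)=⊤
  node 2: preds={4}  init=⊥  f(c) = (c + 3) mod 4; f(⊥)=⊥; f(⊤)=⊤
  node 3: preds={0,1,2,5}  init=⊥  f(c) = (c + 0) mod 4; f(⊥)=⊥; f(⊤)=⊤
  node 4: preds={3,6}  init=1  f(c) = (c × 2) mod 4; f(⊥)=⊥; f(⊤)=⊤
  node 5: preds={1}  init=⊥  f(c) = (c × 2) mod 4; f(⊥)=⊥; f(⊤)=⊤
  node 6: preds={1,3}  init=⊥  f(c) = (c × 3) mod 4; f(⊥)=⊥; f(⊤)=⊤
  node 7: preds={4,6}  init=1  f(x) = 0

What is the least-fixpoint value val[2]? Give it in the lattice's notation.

Worklist (13 pops):
  #1 pop 0: in=1 → ⊤ (was 3); enqueue []
  #2 pop 1: in=⊤ → ⊤ (was ⊥); enqueue []
  #3 pop 2: in=1 → 0 (was ⊥); enqueue []
  #4 pop 3: in=⊤ → ⊤ (was ⊥); enqueue [0,1]
  #5 pop 4: in=⊤ → ⊤ (was 1); enqueue [2]
  #6 pop 5: in=⊤ → ⊤ (was ⊥); enqueue [3]
  #7 pop 6: in=⊤ → ⊤ (was ⊥); enqueue [4]
  #8 pop 7: in=⊤ → ⊤ (was 1); enqueue []
  #9 pop 0: in=⊤ → ⊤ (no change)
  #10 pop 1: in=⊤ → ⊤ (no change)
  #11 pop 2: in=⊤ → ⊤ (was 0); enqueue []
  #12 pop 3: in=⊤ → ⊤ (no change)
  #13 pop 4: in=⊤ → ⊤ (no change)

Fixpoint:
  val[0] = ⊤
  val[1] = ⊤
  val[2] = ⊤
  val[3] = ⊤
  val[4] = ⊤
  val[5] = ⊤
  val[6] = ⊤
  val[7] = ⊤

⊤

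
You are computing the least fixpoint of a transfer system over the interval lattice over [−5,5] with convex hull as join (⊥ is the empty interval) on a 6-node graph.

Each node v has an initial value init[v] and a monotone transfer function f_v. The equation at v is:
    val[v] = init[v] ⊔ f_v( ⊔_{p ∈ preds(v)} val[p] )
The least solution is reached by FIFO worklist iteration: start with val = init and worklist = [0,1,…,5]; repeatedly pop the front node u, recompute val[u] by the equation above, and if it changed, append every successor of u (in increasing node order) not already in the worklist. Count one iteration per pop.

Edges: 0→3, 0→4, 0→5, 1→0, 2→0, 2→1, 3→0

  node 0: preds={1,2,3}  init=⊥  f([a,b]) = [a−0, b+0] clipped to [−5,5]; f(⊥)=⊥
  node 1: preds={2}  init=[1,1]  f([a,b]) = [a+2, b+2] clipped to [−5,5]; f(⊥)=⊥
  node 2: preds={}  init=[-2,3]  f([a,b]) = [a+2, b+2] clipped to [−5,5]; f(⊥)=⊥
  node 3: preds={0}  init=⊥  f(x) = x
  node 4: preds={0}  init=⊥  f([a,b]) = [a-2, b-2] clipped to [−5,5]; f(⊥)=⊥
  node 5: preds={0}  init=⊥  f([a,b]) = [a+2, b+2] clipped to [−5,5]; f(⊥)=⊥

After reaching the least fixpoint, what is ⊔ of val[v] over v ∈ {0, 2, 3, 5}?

[-2,5]

Worklist (11 pops):
  #1 pop 0: in=[-2,3] → [-2,3] (was ⊥); enqueue []
  #2 pop 1: in=[-2,3] → [0,5] (was [1,1]); enqueue [0]
  #3 pop 2: in=⊥ → [-2,3] (no change)
  #4 pop 3: in=[-2,3] → [-2,3] (was ⊥); enqueue []
  #5 pop 4: in=[-2,3] → [-4,1] (was ⊥); enqueue []
  #6 pop 5: in=[-2,3] → [0,5] (was ⊥); enqueue []
  #7 pop 0: in=[-2,5] → [-2,5] (was [-2,3]); enqueue [3,4,5]
  #8 pop 3: in=[-2,5] → [-2,5] (was [-2,3]); enqueue [0]
  #9 pop 4: in=[-2,5] → [-4,3] (was [-4,1]); enqueue []
  #10 pop 5: in=[-2,5] → [0,5] (no change)
  #11 pop 0: in=[-2,5] → [-2,5] (no change)

Fixpoint:
  val[0] = [-2,5]
  val[1] = [0,5]
  val[2] = [-2,3]
  val[3] = [-2,5]
  val[4] = [-4,3]
  val[5] = [0,5]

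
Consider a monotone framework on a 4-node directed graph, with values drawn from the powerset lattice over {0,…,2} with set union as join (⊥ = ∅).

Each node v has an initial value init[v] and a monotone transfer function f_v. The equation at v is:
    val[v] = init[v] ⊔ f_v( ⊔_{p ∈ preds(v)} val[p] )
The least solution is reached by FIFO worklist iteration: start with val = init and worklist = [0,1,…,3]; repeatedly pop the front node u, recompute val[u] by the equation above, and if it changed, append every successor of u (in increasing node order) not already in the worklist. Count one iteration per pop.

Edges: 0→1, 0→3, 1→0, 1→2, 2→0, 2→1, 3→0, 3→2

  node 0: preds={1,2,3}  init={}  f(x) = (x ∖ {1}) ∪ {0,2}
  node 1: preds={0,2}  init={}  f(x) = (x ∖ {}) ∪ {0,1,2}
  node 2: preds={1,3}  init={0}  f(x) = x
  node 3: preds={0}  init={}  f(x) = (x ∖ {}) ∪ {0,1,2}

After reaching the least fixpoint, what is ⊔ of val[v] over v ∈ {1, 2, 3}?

Worklist (7 pops):
  #1 pop 0: in={0} → {0,2} (was {}); enqueue []
  #2 pop 1: in={0,2} → {0,1,2} (was {}); enqueue [0]
  #3 pop 2: in={0,1,2} → {0,1,2} (was {0}); enqueue [1]
  #4 pop 3: in={0,2} → {0,1,2} (was {}); enqueue [2]
  #5 pop 0: in={0,1,2} → {0,2} (no change)
  #6 pop 1: in={0,1,2} → {0,1,2} (no change)
  #7 pop 2: in={0,1,2} → {0,1,2} (no change)

Fixpoint:
  val[0] = {0,2}
  val[1] = {0,1,2}
  val[2] = {0,1,2}
  val[3] = {0,1,2}

{0,1,2}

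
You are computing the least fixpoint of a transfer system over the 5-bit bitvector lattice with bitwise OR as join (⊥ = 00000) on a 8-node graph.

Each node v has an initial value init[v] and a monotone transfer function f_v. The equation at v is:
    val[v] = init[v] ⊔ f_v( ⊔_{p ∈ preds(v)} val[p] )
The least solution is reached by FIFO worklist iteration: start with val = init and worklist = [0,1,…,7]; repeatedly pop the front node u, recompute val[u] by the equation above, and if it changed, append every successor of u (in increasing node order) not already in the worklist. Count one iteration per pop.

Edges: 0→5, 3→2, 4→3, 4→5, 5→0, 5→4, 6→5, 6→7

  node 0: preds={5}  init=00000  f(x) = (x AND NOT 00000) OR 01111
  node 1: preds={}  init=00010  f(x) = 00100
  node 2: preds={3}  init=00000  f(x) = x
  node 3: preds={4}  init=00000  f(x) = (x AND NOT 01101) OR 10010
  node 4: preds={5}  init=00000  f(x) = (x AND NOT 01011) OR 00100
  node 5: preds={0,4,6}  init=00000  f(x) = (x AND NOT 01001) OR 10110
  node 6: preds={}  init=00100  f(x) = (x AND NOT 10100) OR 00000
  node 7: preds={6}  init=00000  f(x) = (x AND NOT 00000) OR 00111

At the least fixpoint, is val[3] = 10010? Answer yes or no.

Worklist (14 pops):
  #1 pop 0: in=00000 → 01111 (was 00000); enqueue []
  #2 pop 1: in=00000 → 00110 (was 00010); enqueue []
  #3 pop 2: in=00000 → 00000 (no change)
  #4 pop 3: in=00000 → 10010 (was 00000); enqueue [2]
  #5 pop 4: in=00000 → 00100 (was 00000); enqueue [3]
  #6 pop 5: in=01111 → 10110 (was 00000); enqueue [0,4]
  #7 pop 6: in=00000 → 00100 (no change)
  #8 pop 7: in=00100 → 00111 (was 00000); enqueue []
  #9 pop 2: in=10010 → 10010 (was 00000); enqueue []
  #10 pop 3: in=00100 → 10010 (no change)
  #11 pop 0: in=10110 → 11111 (was 01111); enqueue [5]
  #12 pop 4: in=10110 → 10100 (was 00100); enqueue [3]
  #13 pop 5: in=11111 → 10110 (no change)
  #14 pop 3: in=10100 → 10010 (no change)

Fixpoint:
  val[0] = 11111
  val[1] = 00110
  val[2] = 10010
  val[3] = 10010
  val[4] = 10100
  val[5] = 10110
  val[6] = 00100
  val[7] = 00111

yes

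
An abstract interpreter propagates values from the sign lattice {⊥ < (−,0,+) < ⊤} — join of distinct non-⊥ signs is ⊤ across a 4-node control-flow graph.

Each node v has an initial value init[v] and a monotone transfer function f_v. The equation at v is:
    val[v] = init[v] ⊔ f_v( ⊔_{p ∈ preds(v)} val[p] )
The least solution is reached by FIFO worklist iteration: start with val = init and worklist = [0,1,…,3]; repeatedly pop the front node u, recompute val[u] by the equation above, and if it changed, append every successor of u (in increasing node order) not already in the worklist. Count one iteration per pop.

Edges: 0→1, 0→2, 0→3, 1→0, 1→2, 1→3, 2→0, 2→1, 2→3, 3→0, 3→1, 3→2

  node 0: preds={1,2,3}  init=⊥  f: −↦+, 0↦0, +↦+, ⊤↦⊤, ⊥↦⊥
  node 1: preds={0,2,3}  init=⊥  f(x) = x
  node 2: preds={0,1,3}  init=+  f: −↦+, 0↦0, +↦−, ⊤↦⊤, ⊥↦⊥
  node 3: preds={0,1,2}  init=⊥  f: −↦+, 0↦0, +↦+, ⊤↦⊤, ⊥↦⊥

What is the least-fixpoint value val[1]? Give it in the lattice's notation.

⊤

Iteration log — 9 steps:
  step 1. node 0  ⊔preds=+  new=+  old=⊥  +wl: 
  step 2. node 1  ⊔preds=+  new=+  old=⊥  +wl: 0
  step 3. node 2  ⊔preds=+  new=⊤  old=+  +wl: 1
  step 4. node 3  ⊔preds=⊤  new=⊤  old=⊥  +wl: 2
  step 5. node 0  ⊔preds=⊤  new=⊤  old=+  +wl: 3
  step 6. node 1  ⊔preds=⊤  new=⊤  old=+  +wl: 0
  step 7. node 2  ⊔preds=⊤  new=⊤  stable
  step 8. node 3  ⊔preds=⊤  new=⊤  stable
  step 9. node 0  ⊔preds=⊤  new=⊤  stable

Least fixpoint reached:
  node 0: ⊤
  node 1: ⊤
  node 2: ⊤
  node 3: ⊤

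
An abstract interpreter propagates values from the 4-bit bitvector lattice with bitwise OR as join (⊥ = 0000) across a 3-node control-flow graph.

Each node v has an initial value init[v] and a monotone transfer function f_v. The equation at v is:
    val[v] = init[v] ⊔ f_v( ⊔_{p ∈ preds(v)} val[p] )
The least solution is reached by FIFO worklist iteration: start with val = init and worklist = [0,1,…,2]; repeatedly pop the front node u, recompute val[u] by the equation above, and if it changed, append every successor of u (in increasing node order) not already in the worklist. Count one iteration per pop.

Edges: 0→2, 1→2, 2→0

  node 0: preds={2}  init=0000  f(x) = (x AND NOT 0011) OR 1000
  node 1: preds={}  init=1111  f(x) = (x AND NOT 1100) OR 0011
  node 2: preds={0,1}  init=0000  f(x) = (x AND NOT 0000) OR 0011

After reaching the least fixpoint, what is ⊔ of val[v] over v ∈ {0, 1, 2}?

Worklist (5 pops):
  #1 pop 0: in=0000 → 1000 (was 0000); enqueue []
  #2 pop 1: in=0000 → 1111 (no change)
  #3 pop 2: in=1111 → 1111 (was 0000); enqueue [0]
  #4 pop 0: in=1111 → 1100 (was 1000); enqueue [2]
  #5 pop 2: in=1111 → 1111 (no change)

Fixpoint:
  val[0] = 1100
  val[1] = 1111
  val[2] = 1111

1111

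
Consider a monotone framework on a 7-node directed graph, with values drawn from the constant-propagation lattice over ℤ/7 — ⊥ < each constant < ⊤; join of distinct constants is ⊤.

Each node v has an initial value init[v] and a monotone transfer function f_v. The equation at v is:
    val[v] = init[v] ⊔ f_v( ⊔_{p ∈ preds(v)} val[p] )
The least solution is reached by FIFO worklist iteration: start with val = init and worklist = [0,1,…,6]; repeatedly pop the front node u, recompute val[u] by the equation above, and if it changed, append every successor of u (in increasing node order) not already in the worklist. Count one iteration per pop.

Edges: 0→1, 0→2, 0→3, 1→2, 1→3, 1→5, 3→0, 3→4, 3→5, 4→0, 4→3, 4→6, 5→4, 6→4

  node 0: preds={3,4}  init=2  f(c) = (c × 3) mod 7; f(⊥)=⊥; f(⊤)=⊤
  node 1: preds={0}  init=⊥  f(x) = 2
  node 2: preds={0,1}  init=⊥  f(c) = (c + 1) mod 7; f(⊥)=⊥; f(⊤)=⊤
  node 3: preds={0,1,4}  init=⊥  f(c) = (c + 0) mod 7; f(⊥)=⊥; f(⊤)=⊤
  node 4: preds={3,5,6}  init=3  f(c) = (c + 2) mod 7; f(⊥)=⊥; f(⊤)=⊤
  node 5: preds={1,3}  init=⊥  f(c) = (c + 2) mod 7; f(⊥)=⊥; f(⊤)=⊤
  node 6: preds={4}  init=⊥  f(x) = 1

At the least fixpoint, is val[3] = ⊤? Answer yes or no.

Worklist (12 pops):
  #1 pop 0: in=3 → 2 (no change)
  #2 pop 1: in=2 → 2 (was ⊥); enqueue []
  #3 pop 2: in=2 → 3 (was ⊥); enqueue []
  #4 pop 3: in=⊤ → ⊤ (was ⊥); enqueue [0]
  #5 pop 4: in=⊤ → ⊤ (was 3); enqueue [3]
  #6 pop 5: in=⊤ → ⊤ (was ⊥); enqueue [4]
  #7 pop 6: in=⊤ → 1 (was ⊥); enqueue []
  #8 pop 0: in=⊤ → ⊤ (was 2); enqueue [1,2]
  #9 pop 3: in=⊤ → ⊤ (no change)
  #10 pop 4: in=⊤ → ⊤ (no change)
  #11 pop 1: in=⊤ → 2 (no change)
  #12 pop 2: in=⊤ → ⊤ (was 3); enqueue []

Fixpoint:
  val[0] = ⊤
  val[1] = 2
  val[2] = ⊤
  val[3] = ⊤
  val[4] = ⊤
  val[5] = ⊤
  val[6] = 1

yes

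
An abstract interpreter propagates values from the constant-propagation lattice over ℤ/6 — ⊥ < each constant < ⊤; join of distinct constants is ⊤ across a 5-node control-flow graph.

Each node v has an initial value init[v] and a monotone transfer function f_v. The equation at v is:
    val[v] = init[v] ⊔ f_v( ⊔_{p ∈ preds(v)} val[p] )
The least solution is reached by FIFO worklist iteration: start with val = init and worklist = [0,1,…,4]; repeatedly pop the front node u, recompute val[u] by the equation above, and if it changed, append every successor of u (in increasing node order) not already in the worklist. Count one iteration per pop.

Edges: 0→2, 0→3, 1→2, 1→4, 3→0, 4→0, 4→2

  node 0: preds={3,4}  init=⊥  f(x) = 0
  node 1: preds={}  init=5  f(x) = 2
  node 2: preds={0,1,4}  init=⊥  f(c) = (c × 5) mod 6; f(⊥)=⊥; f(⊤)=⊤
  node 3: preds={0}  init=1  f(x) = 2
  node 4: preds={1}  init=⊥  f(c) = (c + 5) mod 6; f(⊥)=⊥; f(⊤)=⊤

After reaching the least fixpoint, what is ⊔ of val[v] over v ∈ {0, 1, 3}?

Trace (7 dequeues):
  [1] u=0 | in 1 | out 0 | prev ⊥ | push {}
  [2] u=1 | in ⊥ | out ⊤ | prev 5 | push {}
  [3] u=2 | in ⊤ | out ⊤ | prev ⊥ | push {}
  [4] u=3 | in 0 | out ⊤ | prev 1 | push {0}
  [5] u=4 | in ⊤ | out ⊤ | prev ⊥ | push {2}
  [6] u=0 | in ⊤ | out 0 | ==
  [7] u=2 | in ⊤ | out ⊤ | ==

Converged values:
  [0] 0
  [1] ⊤
  [2] ⊤
  [3] ⊤
  [4] ⊤

⊤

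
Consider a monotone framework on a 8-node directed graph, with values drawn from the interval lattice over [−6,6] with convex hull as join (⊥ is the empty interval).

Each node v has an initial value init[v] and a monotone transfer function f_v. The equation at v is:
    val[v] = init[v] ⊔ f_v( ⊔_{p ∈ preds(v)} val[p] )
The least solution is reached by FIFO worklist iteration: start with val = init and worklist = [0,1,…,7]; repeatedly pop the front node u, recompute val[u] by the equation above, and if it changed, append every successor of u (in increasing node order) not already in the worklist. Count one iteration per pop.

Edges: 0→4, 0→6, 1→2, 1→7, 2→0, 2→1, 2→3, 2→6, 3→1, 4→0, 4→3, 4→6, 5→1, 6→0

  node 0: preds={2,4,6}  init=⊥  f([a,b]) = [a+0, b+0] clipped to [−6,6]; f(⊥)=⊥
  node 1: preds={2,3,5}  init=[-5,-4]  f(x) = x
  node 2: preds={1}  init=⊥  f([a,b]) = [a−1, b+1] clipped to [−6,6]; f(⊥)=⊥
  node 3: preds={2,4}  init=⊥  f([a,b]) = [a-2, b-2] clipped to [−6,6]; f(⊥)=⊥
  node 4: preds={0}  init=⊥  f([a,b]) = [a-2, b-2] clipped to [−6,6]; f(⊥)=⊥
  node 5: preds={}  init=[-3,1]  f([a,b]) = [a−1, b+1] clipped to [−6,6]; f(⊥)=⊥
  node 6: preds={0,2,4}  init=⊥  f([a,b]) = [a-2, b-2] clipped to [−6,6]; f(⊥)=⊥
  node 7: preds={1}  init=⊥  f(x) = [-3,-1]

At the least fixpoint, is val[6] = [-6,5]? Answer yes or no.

Worklist (47 pops):
  #1 pop 0: in=⊥ → ⊥ (no change)
  #2 pop 1: in=[-3,1] → [-5,1] (was [-5,-4]); enqueue []
  #3 pop 2: in=[-5,1] → [-6,2] (was ⊥); enqueue [0,1]
  #4 pop 3: in=[-6,2] → [-6,0] (was ⊥); enqueue []
  #5 pop 4: in=⊥ → ⊥ (no change)
  #6 pop 5: in=⊥ → [-3,1] (no change)
  #7 pop 6: in=[-6,2] → [-6,0] (was ⊥); enqueue []
  #8 pop 7: in=[-5,1] → [-3,-1] (was ⊥); enqueue []
  #9 pop 0: in=[-6,2] → [-6,2] (was ⊥); enqueue [4,6]
  #10 pop 1: in=[-6,2] → [-6,2] (was [-5,1]); enqueue [2,7]
  #11 pop 4: in=[-6,2] → [-6,0] (was ⊥); enqueue [0,3]
  #12 pop 6: in=[-6,2] → [-6,0] (no change)
  #13 pop 2: in=[-6,2] → [-6,3] (was [-6,2]); enqueue [1,6]
  #14 pop 7: in=[-6,2] → [-3,-1] (no change)
  #15 pop 0: in=[-6,3] → [-6,3] (was [-6,2]); enqueue [4]
  #16 pop 3: in=[-6,3] → [-6,1] (was [-6,0]); enqueue []
  #17 pop 1: in=[-6,3] → [-6,3] (was [-6,2]); enqueue [2,7]
  #18 pop 6: in=[-6,3] → [-6,1] (was [-6,0]); enqueue [0]
  #19 pop 4: in=[-6,3] → [-6,1] (was [-6,0]); enqueue [3,6]
  #20 pop 2: in=[-6,3] → [-6,4] (was [-6,3]); enqueue [1]
  #21 pop 7: in=[-6,3] → [-3,-1] (no change)
  #22 pop 0: in=[-6,4] → [-6,4] (was [-6,3]); enqueue [4]
  #23 pop 3: in=[-6,4] → [-6,2] (was [-6,1]); enqueue []
  #24 pop 6: in=[-6,4] → [-6,2] (was [-6,1]); enqueue [0]
  #25 pop 1: in=[-6,4] → [-6,4] (was [-6,3]); enqueue [2,7]
  #26 pop 4: in=[-6,4] → [-6,2] (was [-6,1]); enqueue [3,6]
  #27 pop 0: in=[-6,4] → [-6,4] (no change)
  #28 pop 2: in=[-6,4] → [-6,5] (was [-6,4]); enqueue [0,1]
  #29 pop 7: in=[-6,4] → [-3,-1] (no change)
  #30 pop 3: in=[-6,5] → [-6,3] (was [-6,2]); enqueue []
  #31 pop 6: in=[-6,5] → [-6,3] (was [-6,2]); enqueue []
  #32 pop 0: in=[-6,5] → [-6,5] (was [-6,4]); enqueue [4,6]
  #33 pop 1: in=[-6,5] → [-6,5] (was [-6,4]); enqueue [2,7]
  #34 pop 4: in=[-6,5] → [-6,3] (was [-6,2]); enqueue [0,3]
  #35 pop 6: in=[-6,5] → [-6,3] (no change)
  #36 pop 2: in=[-6,5] → [-6,6] (was [-6,5]); enqueue [1,6]
  #37 pop 7: in=[-6,5] → [-3,-1] (no change)
  #38 pop 0: in=[-6,6] → [-6,6] (was [-6,5]); enqueue [4]
  #39 pop 3: in=[-6,6] → [-6,4] (was [-6,3]); enqueue []
  #40 pop 1: in=[-6,6] → [-6,6] (was [-6,5]); enqueue [2,7]
  #41 pop 6: in=[-6,6] → [-6,4] (was [-6,3]); enqueue [0]
  #42 pop 4: in=[-6,6] → [-6,4] (was [-6,3]); enqueue [3,6]
  #43 pop 2: in=[-6,6] → [-6,6] (no change)
  #44 pop 7: in=[-6,6] → [-3,-1] (no change)
  #45 pop 0: in=[-6,6] → [-6,6] (no change)
  #46 pop 3: in=[-6,6] → [-6,4] (no change)
  #47 pop 6: in=[-6,6] → [-6,4] (no change)

Fixpoint:
  val[0] = [-6,6]
  val[1] = [-6,6]
  val[2] = [-6,6]
  val[3] = [-6,4]
  val[4] = [-6,4]
  val[5] = [-3,1]
  val[6] = [-6,4]
  val[7] = [-3,-1]

no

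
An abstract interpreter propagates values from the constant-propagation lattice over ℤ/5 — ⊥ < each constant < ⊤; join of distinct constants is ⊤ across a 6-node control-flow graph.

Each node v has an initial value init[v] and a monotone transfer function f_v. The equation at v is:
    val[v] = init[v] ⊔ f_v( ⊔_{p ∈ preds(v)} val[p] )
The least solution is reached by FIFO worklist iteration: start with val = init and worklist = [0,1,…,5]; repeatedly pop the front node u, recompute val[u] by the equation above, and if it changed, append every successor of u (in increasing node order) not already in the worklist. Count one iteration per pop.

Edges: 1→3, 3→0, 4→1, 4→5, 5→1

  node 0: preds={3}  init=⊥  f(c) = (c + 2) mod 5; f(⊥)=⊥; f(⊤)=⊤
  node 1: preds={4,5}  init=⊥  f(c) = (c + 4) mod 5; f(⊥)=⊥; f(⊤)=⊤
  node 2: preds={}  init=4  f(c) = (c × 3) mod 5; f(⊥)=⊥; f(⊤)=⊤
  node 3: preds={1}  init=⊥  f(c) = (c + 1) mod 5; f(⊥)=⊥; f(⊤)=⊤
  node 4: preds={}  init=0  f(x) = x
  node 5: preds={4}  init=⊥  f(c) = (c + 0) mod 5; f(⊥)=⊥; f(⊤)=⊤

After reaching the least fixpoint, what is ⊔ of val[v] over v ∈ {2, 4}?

Trace (8 dequeues):
  [1] u=0 | in ⊥ | out ⊥ | ==
  [2] u=1 | in 0 | out 4 | prev ⊥ | push {}
  [3] u=2 | in ⊥ | out 4 | ==
  [4] u=3 | in 4 | out 0 | prev ⊥ | push {0}
  [5] u=4 | in ⊥ | out 0 | ==
  [6] u=5 | in 0 | out 0 | prev ⊥ | push {1}
  [7] u=0 | in 0 | out 2 | prev ⊥ | push {}
  [8] u=1 | in 0 | out 4 | ==

Converged values:
  [0] 2
  [1] 4
  [2] 4
  [3] 0
  [4] 0
  [5] 0

⊤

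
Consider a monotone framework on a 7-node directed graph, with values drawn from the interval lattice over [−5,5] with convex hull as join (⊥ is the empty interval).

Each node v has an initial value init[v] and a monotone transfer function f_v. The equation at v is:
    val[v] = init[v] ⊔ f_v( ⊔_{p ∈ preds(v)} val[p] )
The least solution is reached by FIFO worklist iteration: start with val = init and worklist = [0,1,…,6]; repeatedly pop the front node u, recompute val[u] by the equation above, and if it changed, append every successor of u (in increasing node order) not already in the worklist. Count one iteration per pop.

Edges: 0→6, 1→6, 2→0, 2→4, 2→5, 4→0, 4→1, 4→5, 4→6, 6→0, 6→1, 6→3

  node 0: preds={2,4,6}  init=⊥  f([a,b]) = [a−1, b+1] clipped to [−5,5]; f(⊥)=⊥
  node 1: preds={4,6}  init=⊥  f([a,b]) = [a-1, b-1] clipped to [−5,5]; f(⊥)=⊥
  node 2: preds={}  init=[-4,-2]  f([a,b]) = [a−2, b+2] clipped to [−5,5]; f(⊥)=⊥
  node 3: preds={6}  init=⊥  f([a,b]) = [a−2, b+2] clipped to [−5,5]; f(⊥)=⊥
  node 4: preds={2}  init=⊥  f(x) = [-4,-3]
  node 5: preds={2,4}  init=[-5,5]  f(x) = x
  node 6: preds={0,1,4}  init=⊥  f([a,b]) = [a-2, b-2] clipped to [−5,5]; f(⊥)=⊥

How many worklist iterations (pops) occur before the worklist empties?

11

Trace (11 dequeues):
  [1] u=0 | in [-4,-2] | out [-5,-1] | prev ⊥ | push {}
  [2] u=1 | in ⊥ | out ⊥ | ==
  [3] u=2 | in ⊥ | out [-4,-2] | ==
  [4] u=3 | in ⊥ | out ⊥ | ==
  [5] u=4 | in [-4,-2] | out [-4,-3] | prev ⊥ | push {0,1}
  [6] u=5 | in [-4,-2] | out [-5,5] | ==
  [7] u=6 | in [-5,-1] | out [-5,-3] | prev ⊥ | push {3}
  [8] u=0 | in [-5,-2] | out [-5,-1] | ==
  [9] u=1 | in [-5,-3] | out [-5,-4] | prev ⊥ | push {6}
  [10] u=3 | in [-5,-3] | out [-5,-1] | prev ⊥ | push {}
  [11] u=6 | in [-5,-1] | out [-5,-3] | ==

Converged values:
  [0] [-5,-1]
  [1] [-5,-4]
  [2] [-4,-2]
  [3] [-5,-1]
  [4] [-4,-3]
  [5] [-5,5]
  [6] [-5,-3]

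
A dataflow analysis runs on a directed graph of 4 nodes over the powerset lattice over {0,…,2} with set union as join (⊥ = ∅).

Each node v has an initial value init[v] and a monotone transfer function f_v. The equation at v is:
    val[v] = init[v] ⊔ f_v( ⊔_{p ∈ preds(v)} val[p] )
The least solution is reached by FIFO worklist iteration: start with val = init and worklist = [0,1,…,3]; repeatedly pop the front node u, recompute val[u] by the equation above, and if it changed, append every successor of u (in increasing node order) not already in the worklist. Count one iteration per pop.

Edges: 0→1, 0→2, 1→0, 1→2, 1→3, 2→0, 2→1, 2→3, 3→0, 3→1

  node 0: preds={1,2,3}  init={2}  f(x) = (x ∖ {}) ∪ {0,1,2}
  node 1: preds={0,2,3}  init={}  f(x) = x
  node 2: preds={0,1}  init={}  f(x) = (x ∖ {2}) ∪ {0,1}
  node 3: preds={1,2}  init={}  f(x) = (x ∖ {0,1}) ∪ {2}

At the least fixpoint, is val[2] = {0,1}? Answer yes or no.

Trace (6 dequeues):
  [1] u=0 | in {} | out {0,1,2} | prev {2} | push {}
  [2] u=1 | in {0,1,2} | out {0,1,2} | prev {} | push {0}
  [3] u=2 | in {0,1,2} | out {0,1} | prev {} | push {1}
  [4] u=3 | in {0,1,2} | out {2} | prev {} | push {}
  [5] u=0 | in {0,1,2} | out {0,1,2} | ==
  [6] u=1 | in {0,1,2} | out {0,1,2} | ==

Converged values:
  [0] {0,1,2}
  [1] {0,1,2}
  [2] {0,1}
  [3] {2}

yes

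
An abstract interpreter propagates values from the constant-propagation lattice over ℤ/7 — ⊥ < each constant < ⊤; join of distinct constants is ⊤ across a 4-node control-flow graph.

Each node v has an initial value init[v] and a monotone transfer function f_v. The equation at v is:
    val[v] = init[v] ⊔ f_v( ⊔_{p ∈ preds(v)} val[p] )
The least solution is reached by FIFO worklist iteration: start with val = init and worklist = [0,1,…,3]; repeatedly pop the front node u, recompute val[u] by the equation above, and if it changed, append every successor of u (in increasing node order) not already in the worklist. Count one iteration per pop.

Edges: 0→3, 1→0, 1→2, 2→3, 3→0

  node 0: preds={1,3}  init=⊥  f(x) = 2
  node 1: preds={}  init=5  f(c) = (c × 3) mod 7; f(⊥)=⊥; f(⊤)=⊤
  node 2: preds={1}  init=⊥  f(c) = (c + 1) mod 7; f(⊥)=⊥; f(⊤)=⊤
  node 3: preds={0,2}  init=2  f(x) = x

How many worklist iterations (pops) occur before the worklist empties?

5

Iteration log — 5 steps:
  step 1. node 0  ⊔preds=⊤  new=2  old=⊥  +wl: 
  step 2. node 1  ⊔preds=⊥  new=5  stable
  step 3. node 2  ⊔preds=5  new=6  old=⊥  +wl: 
  step 4. node 3  ⊔preds=⊤  new=⊤  old=2  +wl: 0
  step 5. node 0  ⊔preds=⊤  new=2  stable

Least fixpoint reached:
  node 0: 2
  node 1: 5
  node 2: 6
  node 3: ⊤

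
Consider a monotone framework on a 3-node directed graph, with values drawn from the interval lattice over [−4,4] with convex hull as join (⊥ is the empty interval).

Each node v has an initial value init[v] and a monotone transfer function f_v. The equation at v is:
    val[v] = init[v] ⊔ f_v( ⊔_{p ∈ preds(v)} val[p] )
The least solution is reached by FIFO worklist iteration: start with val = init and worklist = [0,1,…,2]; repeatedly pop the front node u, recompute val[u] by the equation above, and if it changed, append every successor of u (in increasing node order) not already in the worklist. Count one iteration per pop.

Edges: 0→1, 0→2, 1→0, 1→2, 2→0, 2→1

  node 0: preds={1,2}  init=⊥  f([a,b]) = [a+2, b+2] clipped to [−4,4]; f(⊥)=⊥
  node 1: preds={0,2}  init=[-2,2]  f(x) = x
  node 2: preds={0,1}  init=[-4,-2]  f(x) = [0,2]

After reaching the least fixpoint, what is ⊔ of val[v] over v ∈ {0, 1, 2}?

Trace (5 dequeues):
  [1] u=0 | in [-4,2] | out [-2,4] | prev ⊥ | push {}
  [2] u=1 | in [-4,4] | out [-4,4] | prev [-2,2] | push {0}
  [3] u=2 | in [-4,4] | out [-4,2] | prev [-4,-2] | push {1}
  [4] u=0 | in [-4,4] | out [-2,4] | ==
  [5] u=1 | in [-4,4] | out [-4,4] | ==

Converged values:
  [0] [-2,4]
  [1] [-4,4]
  [2] [-4,2]

[-4,4]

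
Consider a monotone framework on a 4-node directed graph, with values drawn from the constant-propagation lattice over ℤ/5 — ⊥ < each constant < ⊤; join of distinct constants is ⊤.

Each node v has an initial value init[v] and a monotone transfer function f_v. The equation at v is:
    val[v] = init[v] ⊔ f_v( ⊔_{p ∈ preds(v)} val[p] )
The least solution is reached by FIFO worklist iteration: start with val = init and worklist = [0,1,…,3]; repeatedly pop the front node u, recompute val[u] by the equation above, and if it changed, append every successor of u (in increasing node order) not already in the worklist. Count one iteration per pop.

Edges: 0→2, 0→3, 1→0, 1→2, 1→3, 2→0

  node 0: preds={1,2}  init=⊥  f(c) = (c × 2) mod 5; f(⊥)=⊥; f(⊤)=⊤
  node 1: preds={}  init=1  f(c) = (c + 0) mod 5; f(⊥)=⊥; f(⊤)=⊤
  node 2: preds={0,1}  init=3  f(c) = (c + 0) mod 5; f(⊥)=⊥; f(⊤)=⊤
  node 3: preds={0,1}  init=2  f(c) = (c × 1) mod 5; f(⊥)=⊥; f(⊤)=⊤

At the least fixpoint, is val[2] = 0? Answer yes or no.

Iteration log — 5 steps:
  step 1. node 0  ⊔preds=⊤  new=⊤  old=⊥  +wl: 
  step 2. node 1  ⊔preds=⊥  new=1  stable
  step 3. node 2  ⊔preds=⊤  new=⊤  old=3  +wl: 0
  step 4. node 3  ⊔preds=⊤  new=⊤  old=2  +wl: 
  step 5. node 0  ⊔preds=⊤  new=⊤  stable

Least fixpoint reached:
  node 0: ⊤
  node 1: 1
  node 2: ⊤
  node 3: ⊤

no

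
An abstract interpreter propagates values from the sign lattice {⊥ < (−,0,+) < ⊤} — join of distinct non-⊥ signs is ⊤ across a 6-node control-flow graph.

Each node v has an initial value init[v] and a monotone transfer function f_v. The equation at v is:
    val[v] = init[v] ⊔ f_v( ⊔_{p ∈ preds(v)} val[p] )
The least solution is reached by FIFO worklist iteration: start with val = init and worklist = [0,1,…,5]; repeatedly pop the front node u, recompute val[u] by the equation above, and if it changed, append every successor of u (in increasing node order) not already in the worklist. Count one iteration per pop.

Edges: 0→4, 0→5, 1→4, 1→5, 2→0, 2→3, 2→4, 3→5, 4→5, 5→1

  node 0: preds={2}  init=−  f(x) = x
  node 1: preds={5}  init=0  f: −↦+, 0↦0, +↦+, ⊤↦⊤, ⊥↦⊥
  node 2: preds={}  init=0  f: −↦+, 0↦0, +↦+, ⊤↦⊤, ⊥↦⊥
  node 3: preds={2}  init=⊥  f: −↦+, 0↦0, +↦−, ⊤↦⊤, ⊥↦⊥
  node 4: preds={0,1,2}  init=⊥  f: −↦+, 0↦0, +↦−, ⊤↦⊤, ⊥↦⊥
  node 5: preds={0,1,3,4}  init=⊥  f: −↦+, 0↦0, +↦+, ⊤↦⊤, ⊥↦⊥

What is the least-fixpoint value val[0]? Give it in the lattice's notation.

Trace (9 dequeues):
  [1] u=0 | in 0 | out ⊤ | prev − | push {}
  [2] u=1 | in ⊥ | out 0 | ==
  [3] u=2 | in ⊥ | out 0 | ==
  [4] u=3 | in 0 | out 0 | prev ⊥ | push {}
  [5] u=4 | in ⊤ | out ⊤ | prev ⊥ | push {}
  [6] u=5 | in ⊤ | out ⊤ | prev ⊥ | push {1}
  [7] u=1 | in ⊤ | out ⊤ | prev 0 | push {4,5}
  [8] u=4 | in ⊤ | out ⊤ | ==
  [9] u=5 | in ⊤ | out ⊤ | ==

Converged values:
  [0] ⊤
  [1] ⊤
  [2] 0
  [3] 0
  [4] ⊤
  [5] ⊤

⊤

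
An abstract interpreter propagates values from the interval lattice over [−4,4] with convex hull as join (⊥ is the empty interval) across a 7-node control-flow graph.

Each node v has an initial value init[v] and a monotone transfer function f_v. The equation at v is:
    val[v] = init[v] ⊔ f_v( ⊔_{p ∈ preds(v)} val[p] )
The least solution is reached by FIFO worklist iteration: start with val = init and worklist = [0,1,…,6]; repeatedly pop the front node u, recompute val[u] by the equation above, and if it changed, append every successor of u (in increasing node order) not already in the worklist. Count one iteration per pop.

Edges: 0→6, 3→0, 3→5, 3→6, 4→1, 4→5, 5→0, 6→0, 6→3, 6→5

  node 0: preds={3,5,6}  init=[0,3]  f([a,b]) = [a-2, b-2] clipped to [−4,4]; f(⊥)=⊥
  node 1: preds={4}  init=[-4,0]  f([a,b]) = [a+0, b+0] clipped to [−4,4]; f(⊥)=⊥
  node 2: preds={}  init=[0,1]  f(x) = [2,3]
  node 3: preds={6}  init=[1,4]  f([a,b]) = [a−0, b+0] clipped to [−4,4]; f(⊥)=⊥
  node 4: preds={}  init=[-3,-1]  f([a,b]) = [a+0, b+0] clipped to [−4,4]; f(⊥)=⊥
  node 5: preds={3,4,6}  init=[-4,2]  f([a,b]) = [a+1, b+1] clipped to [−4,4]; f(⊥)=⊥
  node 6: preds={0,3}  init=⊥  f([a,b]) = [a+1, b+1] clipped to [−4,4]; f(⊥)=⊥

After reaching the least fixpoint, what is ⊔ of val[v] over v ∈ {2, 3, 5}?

[-4,4]

Iteration log — 12 steps:
  step 1. node 0  ⊔preds=[-4,4]  new=[-4,3]  old=[0,3]  +wl: 
  step 2. node 1  ⊔preds=[-3,-1]  new=[-4,0]  stable
  step 3. node 2  ⊔preds=⊥  new=[0,3]  old=[0,1]  +wl: 
  step 4. node 3  ⊔preds=⊥  new=[1,4]  stable
  step 5. node 4  ⊔preds=⊥  new=[-3,-1]  stable
  step 6. node 5  ⊔preds=[-3,4]  new=[-4,4]  old=[-4,2]  +wl: 0
  step 7. node 6  ⊔preds=[-4,4]  new=[-3,4]  old=⊥  +wl: 3,5
  step 8. node 0  ⊔preds=[-4,4]  new=[-4,3]  stable
  step 9. node 3  ⊔preds=[-3,4]  new=[-3,4]  old=[1,4]  +wl: 0,6
  step 10. node 5  ⊔preds=[-3,4]  new=[-4,4]  stable
  step 11. node 0  ⊔preds=[-4,4]  new=[-4,3]  stable
  step 12. node 6  ⊔preds=[-4,4]  new=[-3,4]  stable

Least fixpoint reached:
  node 0: [-4,3]
  node 1: [-4,0]
  node 2: [0,3]
  node 3: [-3,4]
  node 4: [-3,-1]
  node 5: [-4,4]
  node 6: [-3,4]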